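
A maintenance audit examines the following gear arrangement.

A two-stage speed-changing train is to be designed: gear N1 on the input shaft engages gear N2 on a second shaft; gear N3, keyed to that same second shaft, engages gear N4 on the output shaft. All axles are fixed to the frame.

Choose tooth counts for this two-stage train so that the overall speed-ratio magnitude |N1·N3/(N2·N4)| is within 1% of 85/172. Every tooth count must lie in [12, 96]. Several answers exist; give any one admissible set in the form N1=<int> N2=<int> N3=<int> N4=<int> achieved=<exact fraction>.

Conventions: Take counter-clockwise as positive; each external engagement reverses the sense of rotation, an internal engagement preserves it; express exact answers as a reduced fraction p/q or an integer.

design class (target 85/172): fixed-axis compound train
target = 85/172 in lowest terms: an exact hit needs N1·N3 = k·85 and N2·N4 = k·172 for one integer k, every count in [12, 96]; additionally prefer no 1:1 stage (N1 ≠ N2, N3 ≠ N4)
k = 1…2: no 1:1-free in-range split of k·85 and k·172 into factor pairs; take k = 3
k = 3: N1·N3 = 255 = 15·17, N2·N4 = 516 = 12·43
achieved = 15·17/(12·43) = 85/172; |achieved − target| = 0 ≤ 17/3440 ✓

N1=15 N2=12 N3=17 N4=43 achieved=85/172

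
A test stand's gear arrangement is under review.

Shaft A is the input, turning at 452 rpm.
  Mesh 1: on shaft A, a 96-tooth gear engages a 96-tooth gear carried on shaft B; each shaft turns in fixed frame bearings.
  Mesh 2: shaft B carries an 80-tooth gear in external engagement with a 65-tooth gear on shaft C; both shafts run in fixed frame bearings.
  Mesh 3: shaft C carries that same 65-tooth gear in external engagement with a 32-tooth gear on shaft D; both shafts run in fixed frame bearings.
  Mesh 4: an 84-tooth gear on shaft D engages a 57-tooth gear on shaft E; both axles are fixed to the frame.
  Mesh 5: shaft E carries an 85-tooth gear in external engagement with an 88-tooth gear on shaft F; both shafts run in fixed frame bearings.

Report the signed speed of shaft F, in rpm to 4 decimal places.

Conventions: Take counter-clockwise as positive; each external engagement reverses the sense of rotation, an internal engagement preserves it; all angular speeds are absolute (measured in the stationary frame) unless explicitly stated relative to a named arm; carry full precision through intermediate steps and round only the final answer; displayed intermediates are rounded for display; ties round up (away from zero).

-1608.4928 rpm

class = fixed-axis compound train [5 meshes; 5 ratios multiply, 5 sense flips]
mesh 1 [96T→96T]: ω = 452.0000×96/96 = 452.0000 rpm, sense flips to −
mesh 2 [80T→65T]: ω = 452.0000×80/65 = 556.3077 rpm, sense flips to +
mesh 3 [65T→32T]: ω = 556.3077×65/32 = 1130.0000 rpm, sense flips to −
mesh 4 [84T→57T]: ω = 1130.0000×84/57 = 1665.2632 rpm, sense flips to +
mesh 5 [85T→88T]: ω = 1665.2632×85/88 = 1608.4928 rpm, sense flips to −
signed output speed = -1608.4928 rpm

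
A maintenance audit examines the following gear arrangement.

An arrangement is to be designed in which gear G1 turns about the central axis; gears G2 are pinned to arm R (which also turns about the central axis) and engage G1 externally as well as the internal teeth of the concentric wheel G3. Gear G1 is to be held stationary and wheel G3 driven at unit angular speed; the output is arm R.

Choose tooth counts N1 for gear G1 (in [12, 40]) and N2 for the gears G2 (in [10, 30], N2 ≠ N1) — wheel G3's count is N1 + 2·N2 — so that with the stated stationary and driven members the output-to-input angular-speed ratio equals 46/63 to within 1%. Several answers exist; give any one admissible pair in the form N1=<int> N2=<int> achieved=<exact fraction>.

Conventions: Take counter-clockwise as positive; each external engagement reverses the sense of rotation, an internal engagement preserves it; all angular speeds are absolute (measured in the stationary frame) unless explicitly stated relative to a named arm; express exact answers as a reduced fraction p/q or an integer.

N1=34 N2=29 achieved=46/63

planetary set to be sized for 46/63 (Willis relation)
Willis with ω_sun = 0: ω_arm/ω_ring = N3/(N1+N3); set equal to 46/63  ⇒  N3/N1 = (46/63)/(1 − 46/63) = 46/17
N3 = N1 + 2·N2  ⇒  N2/N1 = (N3/N1 − 1)/2 = (46/17 − 1)/2 = 29/34
smallest multiple with N1 ≥ 12 and N2 ≥ 10: k = 1  ⇒  N1 = 1·34 = 34, N2 = 1·29 = 29 (N1 ≤ 40, N2 ≤ 30, N2 ≠ N1 ✓), N3 = 34 + 2·29 = 92
check: N3/(N1+N3) with N1 = 34, N3 = 92 gives 46/63; |achieved − target| = 0 ≤ 23/3150 ✓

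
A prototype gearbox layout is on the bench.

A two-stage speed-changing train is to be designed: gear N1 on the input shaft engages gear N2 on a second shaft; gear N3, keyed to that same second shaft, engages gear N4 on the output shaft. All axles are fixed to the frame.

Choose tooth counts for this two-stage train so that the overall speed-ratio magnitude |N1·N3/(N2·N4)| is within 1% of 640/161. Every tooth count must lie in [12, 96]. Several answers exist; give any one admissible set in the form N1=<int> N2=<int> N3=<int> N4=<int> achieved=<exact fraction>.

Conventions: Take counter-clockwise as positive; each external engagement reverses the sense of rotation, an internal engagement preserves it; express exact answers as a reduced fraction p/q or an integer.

N1=16 N2=14 N3=80 N4=23 achieved=640/161

topology: fixed-axis compound train — 2 stages, target 640/161
target = 640/161 in lowest terms: an exact hit needs N1·N3 = k·640 and N2·N4 = k·161 for one integer k, every count in [12, 96]; additionally prefer no 1:1 stage (N1 ≠ N2, N3 ≠ N4)
k = 1: no 1:1-free in-range split of k·640 and k·161 into factor pairs; take k = 2
k = 2: N1·N3 = 1280 = 16·80, N2·N4 = 322 = 14·23
achieved = 16·80/(14·23) = 640/161; |achieved − target| = 0 ≤ 32/805 ✓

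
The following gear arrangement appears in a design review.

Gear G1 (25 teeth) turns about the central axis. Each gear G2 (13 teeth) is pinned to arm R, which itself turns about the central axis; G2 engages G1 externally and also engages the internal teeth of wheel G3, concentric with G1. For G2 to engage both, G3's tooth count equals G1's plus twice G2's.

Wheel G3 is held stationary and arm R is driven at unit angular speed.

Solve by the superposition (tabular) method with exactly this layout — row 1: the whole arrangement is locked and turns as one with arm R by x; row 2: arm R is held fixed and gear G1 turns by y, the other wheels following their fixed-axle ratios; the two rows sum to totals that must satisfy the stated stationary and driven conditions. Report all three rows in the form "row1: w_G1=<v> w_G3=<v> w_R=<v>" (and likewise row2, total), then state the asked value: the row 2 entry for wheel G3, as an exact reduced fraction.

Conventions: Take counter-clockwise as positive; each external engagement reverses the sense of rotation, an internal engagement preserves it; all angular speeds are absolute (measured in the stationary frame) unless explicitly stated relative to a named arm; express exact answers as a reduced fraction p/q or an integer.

row1: w_G1=1 w_G3=1 w_R=1
row2: w_G1=51/25 w_G3=-1 w_R=0
total: w_G1=76/25 w_G3=0 w_R=1
asked value: -1

recognized (axles ride arm R): planetary set, 25/13/51 teeth
row 1: whole set turns with the arm by x
superposition row 2 [arm held]: sun y, ring −(25/51)·y, arm 0
boundary: total ω_ring = x − (25/51)·y = 0 and total ω_arm = x = 1  ⇒  y = 51/25, x = 1
row 2 ring = −(25/51)·51/25 = -1
totals (row 1 + row 2): sun 1 + 51/25 = 76/25, ring 1 + (-1) = 0, arm 1 + 0 = 1
asked cell (row2, ring) = -1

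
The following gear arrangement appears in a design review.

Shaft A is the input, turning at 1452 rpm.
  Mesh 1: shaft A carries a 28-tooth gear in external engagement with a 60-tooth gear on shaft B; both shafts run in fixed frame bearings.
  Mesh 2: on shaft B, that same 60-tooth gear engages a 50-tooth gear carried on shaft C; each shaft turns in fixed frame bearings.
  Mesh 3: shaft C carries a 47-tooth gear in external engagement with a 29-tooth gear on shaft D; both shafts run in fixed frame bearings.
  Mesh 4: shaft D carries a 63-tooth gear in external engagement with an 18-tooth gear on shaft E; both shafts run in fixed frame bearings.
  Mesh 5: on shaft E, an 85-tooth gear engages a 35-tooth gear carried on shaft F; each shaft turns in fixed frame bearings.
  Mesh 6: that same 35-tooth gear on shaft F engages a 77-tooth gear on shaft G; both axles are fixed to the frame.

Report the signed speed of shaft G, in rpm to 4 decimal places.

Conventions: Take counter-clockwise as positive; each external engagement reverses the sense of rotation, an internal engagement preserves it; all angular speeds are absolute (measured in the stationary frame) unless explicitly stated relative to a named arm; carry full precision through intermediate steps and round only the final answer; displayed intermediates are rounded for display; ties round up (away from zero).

+5091.5586 rpm

class = fixed-axis compound train [6 meshes; 6 ratios multiply, 6 sense flips]
mesh 1 [28T→60T]: ω = 1452.0000×28/60 = 677.6000 rpm, sense flips to −
mesh 2 [60T→50T]: ω = 677.6000×60/50 = 813.1200 rpm, sense flips to +
mesh 3 [47T→29T]: ω = 813.1200×47/29 = 1317.8152 rpm, sense flips to −
mesh 4 [63T→18T]: ω = 1317.8152×63/18 = 4612.3531 rpm, sense flips to +
mesh 5 [85T→35T]: ω = 4612.3531×85/35 = 11201.4290 rpm, sense flips to −
mesh 6 [35T→77T]: ω = 11201.4290×35/77 = 5091.5586 rpm, sense flips to +
signed output speed = +5091.5586 rpm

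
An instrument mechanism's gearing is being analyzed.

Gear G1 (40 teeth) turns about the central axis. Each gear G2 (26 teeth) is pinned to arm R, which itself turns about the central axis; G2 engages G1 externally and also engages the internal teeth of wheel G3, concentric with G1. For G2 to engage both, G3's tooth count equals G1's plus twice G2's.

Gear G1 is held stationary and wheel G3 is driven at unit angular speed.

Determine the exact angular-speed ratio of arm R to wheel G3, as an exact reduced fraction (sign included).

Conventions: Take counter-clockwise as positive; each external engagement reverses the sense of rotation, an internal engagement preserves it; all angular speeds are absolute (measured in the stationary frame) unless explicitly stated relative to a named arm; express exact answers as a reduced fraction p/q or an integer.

23/33

class = planetary set [G3 = 40+2·26 = 92; Willis about the carrier]
ring teeth: 40 + 2·26 = 92
40(ω_sun−ω_arm) = −92(ω_ring−ω_arm),  ω_sun = 0, ω_ring = 1
40(0−ω_arm) = −92(1−ω_arm)  ⇒  132·ω_arm = 92  ⇒  ω_arm = 23/33
ω_out/ω_in = 23/33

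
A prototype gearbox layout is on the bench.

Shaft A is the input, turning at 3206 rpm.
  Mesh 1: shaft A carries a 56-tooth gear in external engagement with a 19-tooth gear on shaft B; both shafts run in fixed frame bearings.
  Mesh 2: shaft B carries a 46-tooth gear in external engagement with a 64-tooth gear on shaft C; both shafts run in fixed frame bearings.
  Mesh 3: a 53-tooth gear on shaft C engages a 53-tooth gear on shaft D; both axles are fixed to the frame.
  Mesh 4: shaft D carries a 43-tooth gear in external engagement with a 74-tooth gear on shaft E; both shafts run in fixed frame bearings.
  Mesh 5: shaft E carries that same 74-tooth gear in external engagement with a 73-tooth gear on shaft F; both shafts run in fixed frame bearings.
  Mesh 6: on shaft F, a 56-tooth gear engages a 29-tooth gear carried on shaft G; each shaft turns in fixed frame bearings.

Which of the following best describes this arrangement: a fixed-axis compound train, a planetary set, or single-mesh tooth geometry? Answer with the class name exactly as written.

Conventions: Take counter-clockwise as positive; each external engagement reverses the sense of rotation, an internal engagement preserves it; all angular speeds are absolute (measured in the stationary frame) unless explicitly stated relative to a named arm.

fixed-axis compound train

class = fixed-axis compound train [6 meshes; 6 ratios multiply, 6 sense flips]
classification: fixed-axis compound train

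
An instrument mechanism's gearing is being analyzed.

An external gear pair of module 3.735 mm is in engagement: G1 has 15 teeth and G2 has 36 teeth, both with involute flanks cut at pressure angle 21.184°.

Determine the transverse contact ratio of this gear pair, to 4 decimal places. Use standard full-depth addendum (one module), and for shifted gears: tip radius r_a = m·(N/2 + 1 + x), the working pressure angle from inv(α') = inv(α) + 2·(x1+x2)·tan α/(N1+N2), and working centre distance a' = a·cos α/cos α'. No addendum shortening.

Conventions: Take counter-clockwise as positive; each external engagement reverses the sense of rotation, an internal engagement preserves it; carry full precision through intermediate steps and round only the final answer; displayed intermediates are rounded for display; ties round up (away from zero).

single-mesh involute tooth geometry (15T engaging 36T at module 3.735)
base radii: r_b1 = 26.119548, r_b2 = 62.686916
tip radii: r_a1 = 31.747500, r_a2 = 70.965000
no profile shift: α' = α, a' = a
action lengths: √(r_a1²−r_b1²) = 18.046411, √(r_a2²−r_b2²) = 33.262318
base pitch p_b = π·m·cos α = 10.940931
CR = (18.046411 + 33.262318 − 95.242500·sin 21.18400°)/10.940931 = 1.543881
contact ratio ≈ 1.5439

1.5439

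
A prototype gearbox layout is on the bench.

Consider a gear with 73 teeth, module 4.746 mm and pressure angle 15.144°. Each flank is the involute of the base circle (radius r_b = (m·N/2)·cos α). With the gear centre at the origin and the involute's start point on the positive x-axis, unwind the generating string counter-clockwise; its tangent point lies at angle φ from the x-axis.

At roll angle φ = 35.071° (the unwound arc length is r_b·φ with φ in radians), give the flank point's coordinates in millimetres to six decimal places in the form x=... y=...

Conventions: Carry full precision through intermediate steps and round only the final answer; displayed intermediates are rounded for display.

x=195.664537 y=12.310222

recognized (one wheel, involute flank): single-mesh tooth geometry, m = 4.746, N = 73
pitch radius r_p = m·N/2 = 4.746·73/2 = 173.229000
base radius r_b = r_p·cos α = 173.229000·cos 15.144° = 167.213154
roll angle φ = 35.071° = 0.61210442 rad
x = r_b·(cos φ + φ·sin φ) = 195.664537
y = r_b·(sin φ − φ·cos φ) = 12.310222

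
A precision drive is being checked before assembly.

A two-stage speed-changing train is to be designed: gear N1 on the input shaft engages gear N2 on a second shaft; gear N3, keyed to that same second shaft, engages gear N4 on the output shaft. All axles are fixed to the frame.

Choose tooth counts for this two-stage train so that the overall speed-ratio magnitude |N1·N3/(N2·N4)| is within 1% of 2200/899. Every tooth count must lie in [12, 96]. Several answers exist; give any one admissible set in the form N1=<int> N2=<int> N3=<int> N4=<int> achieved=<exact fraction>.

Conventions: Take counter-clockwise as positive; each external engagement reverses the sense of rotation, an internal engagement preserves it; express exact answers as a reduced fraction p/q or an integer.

N1=25 N2=29 N3=88 N4=31 achieved=2200/899

2-stage fixed-axis compound train for ratio 2200/899
target = 2200/899 in lowest terms: an exact hit needs N1·N3 = k·2200 and N2·N4 = k·899 for one integer k, every count in [12, 96]; additionally prefer no 1:1 stage (N1 ≠ N2, N3 ≠ N4)
k = 1: N1·N3 = 2200 = 25·88, N2·N4 = 899 = 29·31
achieved = 25·88/(29·31) = 2200/899; |achieved − target| = 0 ≤ 22/899 ✓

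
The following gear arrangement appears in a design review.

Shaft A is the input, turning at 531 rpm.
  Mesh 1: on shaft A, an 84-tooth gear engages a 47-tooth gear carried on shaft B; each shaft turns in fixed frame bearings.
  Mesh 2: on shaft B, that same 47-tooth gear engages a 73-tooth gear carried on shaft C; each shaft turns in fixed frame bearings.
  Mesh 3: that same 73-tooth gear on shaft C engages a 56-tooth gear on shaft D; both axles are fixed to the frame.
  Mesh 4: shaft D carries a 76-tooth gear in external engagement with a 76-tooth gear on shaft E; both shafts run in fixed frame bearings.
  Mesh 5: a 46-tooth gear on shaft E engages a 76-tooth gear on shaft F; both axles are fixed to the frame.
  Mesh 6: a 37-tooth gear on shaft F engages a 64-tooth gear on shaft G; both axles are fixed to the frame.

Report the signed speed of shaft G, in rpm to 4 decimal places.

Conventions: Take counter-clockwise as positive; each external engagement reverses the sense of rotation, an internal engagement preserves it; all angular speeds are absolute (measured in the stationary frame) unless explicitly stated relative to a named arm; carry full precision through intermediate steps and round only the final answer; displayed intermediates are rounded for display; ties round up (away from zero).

+278.7095 rpm

6-mesh fixed-axis compound train (all bearings frame-fixed)
mesh 1 [84T→47T]: ω = 531.0000×84/47 = 949.0213 rpm, sense flips to −
mesh 2 [47T→73T]: ω = 949.0213×47/73 = 611.0137 rpm, sense flips to +
mesh 3 [73T→56T]: ω = 611.0137×73/56 = 796.5000 rpm, sense flips to −
mesh 4 [76T→76T]: ω = 796.5000×76/76 = 796.5000 rpm, sense flips to +
mesh 5 [46T→76T]: ω = 796.5000×46/76 = 482.0921 rpm, sense flips to −
mesh 6 [37T→64T]: ω = 482.0921×37/64 = 278.7095 rpm, sense flips to +
signed output speed = +278.7095 rpm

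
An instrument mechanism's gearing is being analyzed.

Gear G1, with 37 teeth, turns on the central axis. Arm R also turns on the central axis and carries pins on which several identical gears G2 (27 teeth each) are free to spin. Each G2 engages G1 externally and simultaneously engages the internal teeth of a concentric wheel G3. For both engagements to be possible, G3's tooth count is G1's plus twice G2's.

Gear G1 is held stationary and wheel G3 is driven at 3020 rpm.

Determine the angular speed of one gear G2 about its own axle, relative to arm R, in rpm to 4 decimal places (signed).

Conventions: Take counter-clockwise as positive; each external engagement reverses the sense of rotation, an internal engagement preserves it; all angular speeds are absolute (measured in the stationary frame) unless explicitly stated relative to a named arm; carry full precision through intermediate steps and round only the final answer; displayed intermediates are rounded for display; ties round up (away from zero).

planetary set (37T centre, 27T on arm, 91T internal) — Willis relation
normalise by the input: solve with ω_ring = 1, then scale by 3020 rpm
ring teeth: 37 + 2·27 = 91
37(ω_sun−ω_arm) = −91(ω_ring−ω_arm),  ω_sun = 0, ω_ring = 1
37(0−ω_arm) = −91(1−ω_arm)  ⇒  128·ω_arm = 91  ⇒  ω_arm = 91/128
sun–planet mesh: 37·(0−91/128) = −27·(ω_p−ω_arm)  ⇒  ω_p−ω_arm = 3367/3456
scale: ω_p−ω_arm = 3367/3456 × 3020 rpm = +2942.2280 rpm

+2942.2280 rpm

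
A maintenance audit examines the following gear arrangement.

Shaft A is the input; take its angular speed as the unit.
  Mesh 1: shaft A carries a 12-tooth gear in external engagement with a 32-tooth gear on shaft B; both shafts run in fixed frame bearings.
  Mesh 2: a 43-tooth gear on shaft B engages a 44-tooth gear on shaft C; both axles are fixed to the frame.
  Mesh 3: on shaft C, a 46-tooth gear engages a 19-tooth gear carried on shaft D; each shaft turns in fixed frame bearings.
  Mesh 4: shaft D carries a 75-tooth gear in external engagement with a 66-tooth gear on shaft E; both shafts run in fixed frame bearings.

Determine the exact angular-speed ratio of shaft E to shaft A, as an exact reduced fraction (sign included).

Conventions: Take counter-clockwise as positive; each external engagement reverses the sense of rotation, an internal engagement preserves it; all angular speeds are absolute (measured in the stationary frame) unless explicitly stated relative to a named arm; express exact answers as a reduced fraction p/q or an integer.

class = fixed-axis compound train [4 meshes; 4 ratios multiply, 4 sense flips]
mesh 1 [12T→32T]: running ratio 3/8, sense −
mesh 2 [43T→44T]: running ratio 129/352, sense +
mesh 3 [46T→19T]: running ratio 2967/3344, sense −
mesh 4 [75T→66T]: running ratio 74175/73568, sense +
ω_out/ω_in = 74175/73568

74175/73568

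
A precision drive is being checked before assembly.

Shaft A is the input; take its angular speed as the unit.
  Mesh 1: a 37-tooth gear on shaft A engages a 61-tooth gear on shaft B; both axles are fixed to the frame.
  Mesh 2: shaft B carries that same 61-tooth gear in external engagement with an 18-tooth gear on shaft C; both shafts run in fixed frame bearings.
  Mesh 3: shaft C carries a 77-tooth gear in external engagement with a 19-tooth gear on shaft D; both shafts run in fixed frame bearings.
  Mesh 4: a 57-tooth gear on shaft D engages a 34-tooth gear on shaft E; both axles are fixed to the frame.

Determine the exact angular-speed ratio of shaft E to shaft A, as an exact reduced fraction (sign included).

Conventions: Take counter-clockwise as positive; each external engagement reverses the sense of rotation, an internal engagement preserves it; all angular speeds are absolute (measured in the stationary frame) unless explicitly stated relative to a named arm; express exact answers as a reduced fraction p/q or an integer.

2849/204

class = fixed-axis compound train [4 meshes; 4 ratios multiply, 4 sense flips]
mesh 1 [37T→61T]: running ratio 37/61, sense −
mesh 2 [61T→18T]: running ratio 37/18, sense +
mesh 3 [77T→19T]: running ratio 2849/342, sense −
mesh 4 [57T→34T]: running ratio 2849/204, sense +
ω_out/ω_in = 2849/204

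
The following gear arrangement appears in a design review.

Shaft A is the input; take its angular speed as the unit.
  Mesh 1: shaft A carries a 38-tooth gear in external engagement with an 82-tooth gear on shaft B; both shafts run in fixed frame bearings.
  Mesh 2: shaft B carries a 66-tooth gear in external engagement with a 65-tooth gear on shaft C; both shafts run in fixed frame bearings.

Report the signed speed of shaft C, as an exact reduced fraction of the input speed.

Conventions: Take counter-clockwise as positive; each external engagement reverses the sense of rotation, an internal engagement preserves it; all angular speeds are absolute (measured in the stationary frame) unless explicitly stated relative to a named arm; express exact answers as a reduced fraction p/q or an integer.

1254/2665

2-mesh fixed-axis compound train (all bearings frame-fixed)
mesh 1 [38T→82T]: |ω|/ω_in = 1×38/82 = 19/41, sense flips to −
mesh 2 [66T→65T]: |ω|/ω_in = (19/41)×66/65 = 1254/2665, sense flips to +
signed output speed (× input speed) = 1254/2665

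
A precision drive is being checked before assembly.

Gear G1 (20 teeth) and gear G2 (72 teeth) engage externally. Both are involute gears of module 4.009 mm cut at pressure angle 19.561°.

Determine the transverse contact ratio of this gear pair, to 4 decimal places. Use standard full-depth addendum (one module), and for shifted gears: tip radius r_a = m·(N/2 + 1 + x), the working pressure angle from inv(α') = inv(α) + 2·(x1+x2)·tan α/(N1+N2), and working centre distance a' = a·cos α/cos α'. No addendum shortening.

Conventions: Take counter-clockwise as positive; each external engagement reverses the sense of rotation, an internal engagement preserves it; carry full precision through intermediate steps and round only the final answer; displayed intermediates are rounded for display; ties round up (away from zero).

1.7054

single-mesh involute tooth geometry (20T engaging 72T at module 4.009)
base radii: r_b1 = 37.776228, r_b2 = 135.994422
tip radii: r_a1 = 44.099000, r_a2 = 148.333000
no profile shift: α' = α, a' = a
action lengths: √(r_a1²−r_b1²) = 22.752546, √(r_a2²−r_b2²) = 59.230026
base pitch p_b = π·m·cos α = 11.867752
CR = (22.752546 + 59.230026 − 184.414000·sin 19.56100°)/11.867752 = 1.705367
contact ratio ≈ 1.7054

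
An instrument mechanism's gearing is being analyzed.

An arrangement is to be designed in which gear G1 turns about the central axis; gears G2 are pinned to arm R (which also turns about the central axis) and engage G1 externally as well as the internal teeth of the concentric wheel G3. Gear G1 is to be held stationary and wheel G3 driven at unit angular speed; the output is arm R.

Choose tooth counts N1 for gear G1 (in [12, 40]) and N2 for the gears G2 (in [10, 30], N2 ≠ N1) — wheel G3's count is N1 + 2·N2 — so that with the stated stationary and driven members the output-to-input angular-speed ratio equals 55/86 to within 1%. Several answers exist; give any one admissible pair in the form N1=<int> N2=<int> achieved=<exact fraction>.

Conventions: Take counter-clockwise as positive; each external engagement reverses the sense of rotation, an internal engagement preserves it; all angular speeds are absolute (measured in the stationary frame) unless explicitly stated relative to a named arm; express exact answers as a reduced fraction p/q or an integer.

design class (target 55/86): planetary set
Willis with ω_sun = 0: ω_arm/ω_ring = N3/(N1+N3); set equal to 55/86  ⇒  N3/N1 = (55/86)/(1 − 55/86) = 55/31
N3 = N1 + 2·N2  ⇒  N2/N1 = (N3/N1 − 1)/2 = (55/31 − 1)/2 = 12/31
smallest multiple with N1 ≥ 12 and N2 ≥ 10: k = 1  ⇒  N1 = 1·31 = 31, N2 = 1·12 = 12 (N1 ≤ 40, N2 ≤ 30, N2 ≠ N1 ✓), N3 = 31 + 2·12 = 55
check: N3/(N1+N3) with N1 = 31, N3 = 55 gives 55/86; |achieved − target| = 0 ≤ 11/1720 ✓

N1=31 N2=12 achieved=55/86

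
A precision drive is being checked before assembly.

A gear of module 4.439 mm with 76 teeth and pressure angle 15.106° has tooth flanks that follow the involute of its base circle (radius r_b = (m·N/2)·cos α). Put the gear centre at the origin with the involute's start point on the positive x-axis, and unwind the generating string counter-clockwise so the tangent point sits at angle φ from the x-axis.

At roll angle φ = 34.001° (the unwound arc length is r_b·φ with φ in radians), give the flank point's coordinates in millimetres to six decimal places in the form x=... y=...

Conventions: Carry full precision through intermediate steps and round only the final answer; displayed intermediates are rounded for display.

single-mesh involute tooth geometry (76T wheel at module 4.439)
pitch radius r_p = m·N/2 = 4.439·76/2 = 168.682000
base radius r_b = r_p·cos α = 168.682000·cos 15.106° = 162.853252
roll angle φ = 34.001° = 0.59342940 rad
x = r_b·(cos φ + φ·sin φ) = 189.052742
y = r_b·(sin φ − φ·cos φ) = 10.949910

x=189.052742 y=10.949910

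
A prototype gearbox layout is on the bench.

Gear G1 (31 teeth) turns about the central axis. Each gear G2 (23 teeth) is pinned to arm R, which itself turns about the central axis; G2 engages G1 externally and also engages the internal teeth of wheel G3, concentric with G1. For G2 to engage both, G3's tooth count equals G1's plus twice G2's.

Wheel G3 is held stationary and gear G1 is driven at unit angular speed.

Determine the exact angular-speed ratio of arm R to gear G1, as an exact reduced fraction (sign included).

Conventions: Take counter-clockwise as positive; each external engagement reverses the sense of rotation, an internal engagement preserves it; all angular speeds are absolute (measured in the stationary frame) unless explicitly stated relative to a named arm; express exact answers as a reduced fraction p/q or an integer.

31/108

planetary set (31T centre, 23T on arm, 77T internal) — Willis relation
ring teeth: 31 + 2·23 = 77
31(ω_sun−ω_arm) = −77(ω_ring−ω_arm),  ω_ring = 0, ω_sun = 1
31(1−ω_arm) = −77(0−ω_arm)  ⇒  108·ω_arm = 31  ⇒  ω_arm = 31/108
ω_out/ω_in = 31/108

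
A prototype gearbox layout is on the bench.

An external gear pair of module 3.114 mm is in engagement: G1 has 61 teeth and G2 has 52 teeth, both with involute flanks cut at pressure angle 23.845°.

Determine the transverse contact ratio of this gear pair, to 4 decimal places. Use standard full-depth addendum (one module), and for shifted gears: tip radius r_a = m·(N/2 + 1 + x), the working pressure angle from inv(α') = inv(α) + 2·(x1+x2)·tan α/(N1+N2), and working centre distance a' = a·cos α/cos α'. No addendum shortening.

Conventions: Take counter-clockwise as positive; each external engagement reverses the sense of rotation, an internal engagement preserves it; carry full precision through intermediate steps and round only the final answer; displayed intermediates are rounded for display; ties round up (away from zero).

class = single-mesh tooth geometry [involute pair 61T × 52T, m = 3.114]
base radii: r_b1 = 86.869995, r_b2 = 74.053111
tip radii: r_a1 = 98.091000, r_a2 = 84.078000
no profile shift: α' = α, a' = a
action lengths: √(r_a1²−r_b1²) = 45.557087, √(r_a2²−r_b2²) = 39.815159
base pitch p_b = π·m·cos α = 8.947873
CR = (45.557087 + 39.815159 − 175.941000·sin 23.84500°)/8.947873 = 1.592074
contact ratio ≈ 1.5921

1.5921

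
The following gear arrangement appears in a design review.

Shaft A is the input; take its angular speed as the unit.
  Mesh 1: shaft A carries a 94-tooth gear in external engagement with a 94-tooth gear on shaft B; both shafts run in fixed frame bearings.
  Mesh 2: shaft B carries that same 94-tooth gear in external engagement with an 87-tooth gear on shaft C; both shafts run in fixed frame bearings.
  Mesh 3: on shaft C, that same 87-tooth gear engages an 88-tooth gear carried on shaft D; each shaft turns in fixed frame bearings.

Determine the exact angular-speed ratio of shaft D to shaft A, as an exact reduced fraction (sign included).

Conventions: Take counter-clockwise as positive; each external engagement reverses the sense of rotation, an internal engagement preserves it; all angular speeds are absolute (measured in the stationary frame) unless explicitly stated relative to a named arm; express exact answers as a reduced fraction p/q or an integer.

-47/44

class = fixed-axis compound train [3 meshes; 3 ratios multiply, 3 sense flips]
mesh 1 [94T→94T]: running ratio 1, sense −
mesh 2 [94T→87T]: running ratio 94/87, sense +
mesh 3 [87T→88T]: running ratio 47/44, sense −
ω_out/ω_in = -47/44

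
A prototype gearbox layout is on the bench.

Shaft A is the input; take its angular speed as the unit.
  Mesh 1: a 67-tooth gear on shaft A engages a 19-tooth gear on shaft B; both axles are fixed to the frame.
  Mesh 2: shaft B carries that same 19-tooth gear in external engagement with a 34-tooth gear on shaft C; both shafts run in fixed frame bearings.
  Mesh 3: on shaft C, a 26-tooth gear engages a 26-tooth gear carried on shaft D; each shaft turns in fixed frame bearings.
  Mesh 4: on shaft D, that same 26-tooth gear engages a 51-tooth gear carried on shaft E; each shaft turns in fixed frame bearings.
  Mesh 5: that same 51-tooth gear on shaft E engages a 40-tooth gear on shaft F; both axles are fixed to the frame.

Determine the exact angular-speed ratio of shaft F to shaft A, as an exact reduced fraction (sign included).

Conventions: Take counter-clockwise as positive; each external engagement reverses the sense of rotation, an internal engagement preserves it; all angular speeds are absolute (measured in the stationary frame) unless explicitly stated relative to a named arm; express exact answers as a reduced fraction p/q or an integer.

-871/680

class = fixed-axis compound train [5 meshes; 5 ratios multiply, 5 sense flips]
mesh 1 [67T→19T]: running ratio 67/19, sense −
mesh 2 [19T→34T]: running ratio 67/34, sense +
mesh 3 [26T→26T]: running ratio 67/34, sense −
mesh 4 [26T→51T]: running ratio 871/867, sense +
mesh 5 [51T→40T]: running ratio 871/680, sense −
ω_out/ω_in = -871/680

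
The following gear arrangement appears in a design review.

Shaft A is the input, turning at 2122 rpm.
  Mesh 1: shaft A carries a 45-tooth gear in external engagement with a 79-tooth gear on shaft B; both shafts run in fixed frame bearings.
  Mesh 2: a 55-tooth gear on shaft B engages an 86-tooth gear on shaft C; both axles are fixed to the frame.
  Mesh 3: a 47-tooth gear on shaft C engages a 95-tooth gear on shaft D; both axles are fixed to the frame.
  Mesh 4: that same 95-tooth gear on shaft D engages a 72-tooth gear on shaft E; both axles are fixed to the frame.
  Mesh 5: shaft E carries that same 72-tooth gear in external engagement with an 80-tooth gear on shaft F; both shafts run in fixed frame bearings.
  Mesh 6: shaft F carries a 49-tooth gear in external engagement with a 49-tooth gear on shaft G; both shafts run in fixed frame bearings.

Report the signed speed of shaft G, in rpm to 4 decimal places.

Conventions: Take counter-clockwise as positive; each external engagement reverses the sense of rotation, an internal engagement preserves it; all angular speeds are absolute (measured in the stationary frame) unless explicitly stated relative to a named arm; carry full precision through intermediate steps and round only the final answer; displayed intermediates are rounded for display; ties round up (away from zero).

+454.1538 rpm

6-mesh fixed-axis compound train (all bearings frame-fixed)
mesh 1 [45T→79T]: ω = 2122.0000×45/79 = 1208.7342 rpm, sense flips to −
mesh 2 [55T→86T]: ω = 1208.7342×55/86 = 773.0277 rpm, sense flips to +
mesh 3 [47T→95T]: ω = 773.0277×47/95 = 382.4453 rpm, sense flips to −
mesh 4 [95T→72T]: ω = 382.4453×95/72 = 504.6153 rpm, sense flips to +
mesh 5 [72T→80T]: ω = 504.6153×72/80 = 454.1538 rpm, sense flips to −
mesh 6 [49T→49T]: ω = 454.1538×49/49 = 454.1538 rpm, sense flips to +
signed output speed = +454.1538 rpm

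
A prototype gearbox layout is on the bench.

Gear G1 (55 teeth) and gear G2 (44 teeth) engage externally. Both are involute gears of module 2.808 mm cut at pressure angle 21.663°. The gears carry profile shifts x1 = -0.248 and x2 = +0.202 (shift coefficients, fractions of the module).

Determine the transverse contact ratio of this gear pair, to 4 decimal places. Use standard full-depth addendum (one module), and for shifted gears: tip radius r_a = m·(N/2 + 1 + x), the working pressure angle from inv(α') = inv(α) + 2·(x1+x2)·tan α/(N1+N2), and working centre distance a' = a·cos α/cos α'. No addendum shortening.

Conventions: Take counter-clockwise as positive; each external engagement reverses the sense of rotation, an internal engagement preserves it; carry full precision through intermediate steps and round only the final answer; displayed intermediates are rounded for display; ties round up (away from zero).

1.6648

single-mesh involute tooth geometry (55T engaging 44T at module 2.808)
base radii: r_b1 = 71.766040, r_b2 = 57.412832
tip radii: r_a1 = 79.331616, r_a2 = 65.151216
inv(α') = inv(21.663°) + 2·(-0.248+0.202)·tan α/(55+44) = 0.01874069  ⇒  α' = 21.52803°
a' = a·cos α / cos α' = 138.9960·cos 21.663°/cos 21.52803° = 138.866448
action lengths: √(r_a1²−r_b1²) = 33.810365, √(r_a2²−r_b2²) = 30.796877
base pitch p_b = π·m·cos α = 8.198533
CR = (33.810365 + 30.796877 − 138.866448·sin 21.52803°)/8.198533 = 1.664850
contact ratio ≈ 1.6648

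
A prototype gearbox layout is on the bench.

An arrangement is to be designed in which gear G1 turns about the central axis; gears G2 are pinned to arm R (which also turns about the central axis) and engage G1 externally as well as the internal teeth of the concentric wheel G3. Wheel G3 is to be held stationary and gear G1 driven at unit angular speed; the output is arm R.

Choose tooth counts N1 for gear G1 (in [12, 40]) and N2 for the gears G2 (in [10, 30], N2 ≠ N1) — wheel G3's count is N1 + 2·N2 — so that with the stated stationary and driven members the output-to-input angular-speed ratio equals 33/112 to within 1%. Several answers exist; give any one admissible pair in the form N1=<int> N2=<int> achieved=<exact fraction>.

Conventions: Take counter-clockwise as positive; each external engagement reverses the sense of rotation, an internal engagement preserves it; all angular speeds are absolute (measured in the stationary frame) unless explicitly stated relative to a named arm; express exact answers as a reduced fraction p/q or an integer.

planetary set to be sized for 33/112 (Willis relation)
Willis with ω_ring = 0: ω_arm/ω_sun = N1/(N1+N3); set equal to 33/112  ⇒  N3/N1 = 1/(33/112) − 1 = 79/33
N3 = N1 + 2·N2  ⇒  N2/N1 = (N3/N1 − 1)/2 = (79/33 − 1)/2 = 23/33
smallest multiple with N1 ≥ 12 and N2 ≥ 10: k = 1  ⇒  N1 = 1·33 = 33, N2 = 1·23 = 23 (N1 ≤ 40, N2 ≤ 30, N2 ≠ N1 ✓), N3 = 33 + 2·23 = 79
check: N1/(N1+N3) with N1 = 33, N3 = 79 gives 33/112; |achieved − target| = 0 ≤ 33/11200 ✓

N1=33 N2=23 achieved=33/112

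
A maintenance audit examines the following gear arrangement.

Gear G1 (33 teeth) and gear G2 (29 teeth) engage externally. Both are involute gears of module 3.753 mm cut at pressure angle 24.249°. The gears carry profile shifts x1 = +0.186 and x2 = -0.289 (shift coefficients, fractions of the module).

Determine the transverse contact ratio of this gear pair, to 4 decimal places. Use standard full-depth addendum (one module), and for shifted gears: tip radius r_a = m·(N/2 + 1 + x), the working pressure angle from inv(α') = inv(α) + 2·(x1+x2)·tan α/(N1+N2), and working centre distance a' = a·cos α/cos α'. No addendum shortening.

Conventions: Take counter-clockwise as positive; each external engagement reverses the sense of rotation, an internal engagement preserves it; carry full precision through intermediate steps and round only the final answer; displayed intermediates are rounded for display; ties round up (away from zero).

1.5167

single-mesh involute tooth geometry (33T engaging 29T at module 3.753)
base radii: r_b1 = 56.460853, r_b2 = 49.617113
tip radii: r_a1 = 66.375558, r_a2 = 57.086883
inv(α') = inv(24.249°) + 2·(+0.186-0.289)·tan α/(33+29) = 0.02572462  ⇒  α' = 23.81779°
a' = a·cos α / cos α' = 116.3430·cos 24.249°/cos 23.81779° = 115.953194
action lengths: √(r_a1²−r_b1²) = 34.898235, √(r_a2²−r_b2²) = 28.232151
base pitch p_b = π·m·cos α = 10.750121
CR = (34.898235 + 28.232151 − 115.953194·sin 23.81779°)/10.750121 = 1.516735
contact ratio ≈ 1.5167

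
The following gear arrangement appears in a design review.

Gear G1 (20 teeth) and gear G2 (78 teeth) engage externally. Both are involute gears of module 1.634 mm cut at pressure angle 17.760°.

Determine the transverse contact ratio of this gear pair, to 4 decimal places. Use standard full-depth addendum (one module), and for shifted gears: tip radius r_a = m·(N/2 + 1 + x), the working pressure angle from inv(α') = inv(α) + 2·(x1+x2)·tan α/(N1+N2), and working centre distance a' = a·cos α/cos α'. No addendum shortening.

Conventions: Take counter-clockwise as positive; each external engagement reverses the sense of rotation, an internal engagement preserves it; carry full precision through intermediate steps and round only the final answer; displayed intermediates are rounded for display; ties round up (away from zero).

1.8077

recognized (one external pair, fixed centres): single-mesh tooth geometry, m = 1.634, N1 = 20, N2 = 78
base radii: r_b1 = 15.561278, r_b2 = 60.688983
tip radii: r_a1 = 17.974000, r_a2 = 65.360000
no profile shift: α' = α, a' = a
action lengths: √(r_a1²−r_b1²) = 8.995072, √(r_a2²−r_b2²) = 24.264726
base pitch p_b = π·m·cos α = 4.888720
CR = (8.995072 + 24.264726 − 80.066000·sin 17.76000°)/4.888720 = 1.807677
contact ratio ≈ 1.8077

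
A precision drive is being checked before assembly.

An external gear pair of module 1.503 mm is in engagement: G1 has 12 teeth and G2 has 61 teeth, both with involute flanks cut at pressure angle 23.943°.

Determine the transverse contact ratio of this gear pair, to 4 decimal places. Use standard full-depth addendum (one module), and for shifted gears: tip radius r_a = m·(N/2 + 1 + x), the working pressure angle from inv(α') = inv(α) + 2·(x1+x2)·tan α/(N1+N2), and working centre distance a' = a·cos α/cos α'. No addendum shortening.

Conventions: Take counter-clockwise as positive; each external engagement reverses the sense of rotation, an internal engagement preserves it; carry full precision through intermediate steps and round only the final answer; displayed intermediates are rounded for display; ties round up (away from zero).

recognized (one external pair, fixed centres): single-mesh tooth geometry, m = 1.503, N1 = 12, N2 = 61
base radii: r_b1 = 8.241998, r_b2 = 41.896823
tip radii: r_a1 = 10.521000, r_a2 = 47.344500
no profile shift: α' = α, a' = a
action lengths: √(r_a1²−r_b1²) = 6.539183, √(r_a2²−r_b2²) = 22.048990
base pitch p_b = π·m·cos α = 4.315500
CR = (6.539183 + 22.048990 − 54.859500·sin 23.94300°)/4.315500 = 1.465571
contact ratio ≈ 1.4656

1.4656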